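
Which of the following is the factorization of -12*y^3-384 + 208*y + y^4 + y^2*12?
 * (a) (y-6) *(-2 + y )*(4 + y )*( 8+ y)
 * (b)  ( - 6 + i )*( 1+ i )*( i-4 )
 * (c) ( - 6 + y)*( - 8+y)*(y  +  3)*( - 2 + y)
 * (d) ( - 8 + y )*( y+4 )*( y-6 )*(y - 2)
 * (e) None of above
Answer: d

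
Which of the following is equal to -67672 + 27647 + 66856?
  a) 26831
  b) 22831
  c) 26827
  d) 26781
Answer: a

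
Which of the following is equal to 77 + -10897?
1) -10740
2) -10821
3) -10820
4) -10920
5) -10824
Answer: 3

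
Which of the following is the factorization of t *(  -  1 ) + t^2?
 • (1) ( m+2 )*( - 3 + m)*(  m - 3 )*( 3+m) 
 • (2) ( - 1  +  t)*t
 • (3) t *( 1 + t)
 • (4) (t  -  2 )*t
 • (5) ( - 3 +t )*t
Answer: 2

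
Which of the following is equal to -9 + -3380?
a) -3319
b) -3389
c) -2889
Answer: b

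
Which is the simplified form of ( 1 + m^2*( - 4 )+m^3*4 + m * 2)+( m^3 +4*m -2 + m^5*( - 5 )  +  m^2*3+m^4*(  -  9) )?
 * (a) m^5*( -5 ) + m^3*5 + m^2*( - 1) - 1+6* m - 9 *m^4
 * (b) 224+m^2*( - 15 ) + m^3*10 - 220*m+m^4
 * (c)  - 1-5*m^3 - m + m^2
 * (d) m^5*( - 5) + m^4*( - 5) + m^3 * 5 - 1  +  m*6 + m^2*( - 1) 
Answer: a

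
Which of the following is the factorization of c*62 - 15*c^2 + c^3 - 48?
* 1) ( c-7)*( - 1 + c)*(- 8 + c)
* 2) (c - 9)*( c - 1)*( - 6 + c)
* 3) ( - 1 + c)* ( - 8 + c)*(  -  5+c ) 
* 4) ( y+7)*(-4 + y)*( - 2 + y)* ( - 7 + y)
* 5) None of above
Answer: 5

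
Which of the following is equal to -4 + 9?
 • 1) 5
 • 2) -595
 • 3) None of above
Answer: 1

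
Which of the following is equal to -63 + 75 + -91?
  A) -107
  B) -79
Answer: B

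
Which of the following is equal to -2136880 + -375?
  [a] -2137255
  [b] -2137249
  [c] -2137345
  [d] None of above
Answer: a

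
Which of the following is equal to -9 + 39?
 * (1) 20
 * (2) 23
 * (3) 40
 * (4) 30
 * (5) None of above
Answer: 4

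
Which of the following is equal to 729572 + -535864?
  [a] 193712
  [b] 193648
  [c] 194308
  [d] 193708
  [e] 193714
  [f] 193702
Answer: d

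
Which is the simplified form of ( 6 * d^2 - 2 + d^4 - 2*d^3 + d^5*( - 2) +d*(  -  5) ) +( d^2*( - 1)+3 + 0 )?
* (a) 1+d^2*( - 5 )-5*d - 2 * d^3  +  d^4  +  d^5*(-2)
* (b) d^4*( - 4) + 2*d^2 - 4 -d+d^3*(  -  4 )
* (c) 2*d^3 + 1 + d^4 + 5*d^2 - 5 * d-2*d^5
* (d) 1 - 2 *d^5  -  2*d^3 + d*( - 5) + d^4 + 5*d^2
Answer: d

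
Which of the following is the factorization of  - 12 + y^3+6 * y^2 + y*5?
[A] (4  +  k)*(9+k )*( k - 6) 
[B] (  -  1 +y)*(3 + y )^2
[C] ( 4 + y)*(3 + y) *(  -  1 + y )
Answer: C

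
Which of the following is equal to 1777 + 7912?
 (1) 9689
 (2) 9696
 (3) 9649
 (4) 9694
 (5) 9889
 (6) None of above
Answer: 1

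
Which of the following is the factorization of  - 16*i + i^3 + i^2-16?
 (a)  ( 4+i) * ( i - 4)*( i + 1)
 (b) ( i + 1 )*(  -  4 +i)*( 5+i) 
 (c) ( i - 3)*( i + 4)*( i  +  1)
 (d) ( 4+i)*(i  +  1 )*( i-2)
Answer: a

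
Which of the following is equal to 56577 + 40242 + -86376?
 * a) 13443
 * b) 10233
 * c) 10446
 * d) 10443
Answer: d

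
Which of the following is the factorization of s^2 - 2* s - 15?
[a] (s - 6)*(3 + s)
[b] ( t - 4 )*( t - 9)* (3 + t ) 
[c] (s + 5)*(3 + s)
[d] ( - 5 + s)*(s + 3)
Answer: d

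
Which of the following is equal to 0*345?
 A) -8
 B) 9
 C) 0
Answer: C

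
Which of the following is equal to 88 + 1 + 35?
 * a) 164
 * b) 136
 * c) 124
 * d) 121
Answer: c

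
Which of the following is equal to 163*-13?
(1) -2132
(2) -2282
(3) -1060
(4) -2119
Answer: 4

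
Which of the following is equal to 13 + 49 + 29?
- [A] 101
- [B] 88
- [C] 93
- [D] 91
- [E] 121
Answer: D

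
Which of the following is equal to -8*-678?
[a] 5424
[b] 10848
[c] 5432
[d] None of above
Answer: a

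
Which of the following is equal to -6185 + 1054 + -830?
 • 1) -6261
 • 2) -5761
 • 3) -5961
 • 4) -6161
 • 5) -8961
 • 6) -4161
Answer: 3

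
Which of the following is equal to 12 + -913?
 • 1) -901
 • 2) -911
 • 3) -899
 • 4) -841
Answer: 1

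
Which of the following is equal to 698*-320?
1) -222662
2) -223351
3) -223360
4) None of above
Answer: 3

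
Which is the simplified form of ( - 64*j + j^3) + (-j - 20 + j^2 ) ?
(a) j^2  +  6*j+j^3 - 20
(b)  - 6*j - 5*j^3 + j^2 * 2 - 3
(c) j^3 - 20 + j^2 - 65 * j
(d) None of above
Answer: c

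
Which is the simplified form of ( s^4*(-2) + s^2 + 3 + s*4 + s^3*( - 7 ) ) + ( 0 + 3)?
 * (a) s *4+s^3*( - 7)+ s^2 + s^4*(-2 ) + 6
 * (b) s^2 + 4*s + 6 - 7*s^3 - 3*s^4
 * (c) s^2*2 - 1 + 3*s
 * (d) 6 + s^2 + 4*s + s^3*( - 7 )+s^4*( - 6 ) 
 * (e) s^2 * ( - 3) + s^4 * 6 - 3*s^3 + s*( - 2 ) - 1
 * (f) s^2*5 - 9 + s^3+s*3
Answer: a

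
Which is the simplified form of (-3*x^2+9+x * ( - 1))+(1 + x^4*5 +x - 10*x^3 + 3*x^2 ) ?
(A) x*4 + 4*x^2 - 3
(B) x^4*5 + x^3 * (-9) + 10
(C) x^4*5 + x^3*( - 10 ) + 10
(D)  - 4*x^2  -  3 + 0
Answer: C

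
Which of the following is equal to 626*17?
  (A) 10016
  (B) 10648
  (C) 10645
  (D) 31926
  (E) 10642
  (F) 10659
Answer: E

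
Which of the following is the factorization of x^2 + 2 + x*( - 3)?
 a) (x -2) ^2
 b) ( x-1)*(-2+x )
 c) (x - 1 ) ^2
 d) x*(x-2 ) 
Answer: b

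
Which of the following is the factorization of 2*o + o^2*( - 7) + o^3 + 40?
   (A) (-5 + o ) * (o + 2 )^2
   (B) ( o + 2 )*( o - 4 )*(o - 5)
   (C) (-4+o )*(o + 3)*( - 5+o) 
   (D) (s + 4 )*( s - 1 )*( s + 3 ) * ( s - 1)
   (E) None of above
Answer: B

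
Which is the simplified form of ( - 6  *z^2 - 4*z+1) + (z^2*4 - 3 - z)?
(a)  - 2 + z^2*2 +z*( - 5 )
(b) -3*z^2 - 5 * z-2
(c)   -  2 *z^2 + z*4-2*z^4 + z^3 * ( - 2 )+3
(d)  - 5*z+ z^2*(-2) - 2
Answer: d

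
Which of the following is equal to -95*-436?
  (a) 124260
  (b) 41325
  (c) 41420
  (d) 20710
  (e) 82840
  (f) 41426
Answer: c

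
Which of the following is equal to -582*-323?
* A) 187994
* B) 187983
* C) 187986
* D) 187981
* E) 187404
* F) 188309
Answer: C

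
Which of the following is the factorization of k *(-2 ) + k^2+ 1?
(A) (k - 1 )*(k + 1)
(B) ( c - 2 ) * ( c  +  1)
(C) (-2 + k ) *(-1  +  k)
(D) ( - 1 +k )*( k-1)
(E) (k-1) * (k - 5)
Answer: D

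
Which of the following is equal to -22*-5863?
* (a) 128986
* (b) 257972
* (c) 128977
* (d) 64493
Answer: a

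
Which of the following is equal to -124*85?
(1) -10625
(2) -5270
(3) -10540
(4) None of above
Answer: 3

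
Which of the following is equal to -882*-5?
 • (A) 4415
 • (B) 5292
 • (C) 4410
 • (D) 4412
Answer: C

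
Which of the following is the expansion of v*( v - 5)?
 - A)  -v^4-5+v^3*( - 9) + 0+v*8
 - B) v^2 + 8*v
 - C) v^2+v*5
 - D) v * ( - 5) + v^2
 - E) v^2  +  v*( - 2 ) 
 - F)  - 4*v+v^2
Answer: D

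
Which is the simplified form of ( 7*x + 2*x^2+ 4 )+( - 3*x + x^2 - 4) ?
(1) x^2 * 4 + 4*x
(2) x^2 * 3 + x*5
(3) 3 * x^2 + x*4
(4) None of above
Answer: 3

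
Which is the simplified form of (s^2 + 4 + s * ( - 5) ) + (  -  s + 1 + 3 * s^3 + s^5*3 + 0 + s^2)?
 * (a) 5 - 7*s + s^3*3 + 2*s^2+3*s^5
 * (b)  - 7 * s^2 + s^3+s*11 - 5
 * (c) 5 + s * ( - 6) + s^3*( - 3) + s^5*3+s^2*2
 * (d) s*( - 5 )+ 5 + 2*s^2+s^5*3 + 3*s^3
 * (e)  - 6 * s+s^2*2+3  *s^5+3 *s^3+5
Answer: e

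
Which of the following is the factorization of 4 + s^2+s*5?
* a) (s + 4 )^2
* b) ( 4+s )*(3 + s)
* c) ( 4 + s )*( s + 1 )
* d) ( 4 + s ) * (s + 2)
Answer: c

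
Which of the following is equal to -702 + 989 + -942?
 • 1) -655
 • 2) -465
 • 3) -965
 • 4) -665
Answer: 1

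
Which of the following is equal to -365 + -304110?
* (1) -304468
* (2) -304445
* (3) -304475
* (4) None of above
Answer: 3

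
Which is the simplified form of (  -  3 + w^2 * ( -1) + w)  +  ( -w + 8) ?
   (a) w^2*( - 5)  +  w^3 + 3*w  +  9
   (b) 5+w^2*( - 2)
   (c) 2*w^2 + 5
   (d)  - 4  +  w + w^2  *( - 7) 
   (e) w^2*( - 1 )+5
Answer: e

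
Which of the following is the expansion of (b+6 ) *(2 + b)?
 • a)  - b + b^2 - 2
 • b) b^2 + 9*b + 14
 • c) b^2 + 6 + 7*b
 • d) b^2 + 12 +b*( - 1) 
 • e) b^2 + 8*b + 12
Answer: e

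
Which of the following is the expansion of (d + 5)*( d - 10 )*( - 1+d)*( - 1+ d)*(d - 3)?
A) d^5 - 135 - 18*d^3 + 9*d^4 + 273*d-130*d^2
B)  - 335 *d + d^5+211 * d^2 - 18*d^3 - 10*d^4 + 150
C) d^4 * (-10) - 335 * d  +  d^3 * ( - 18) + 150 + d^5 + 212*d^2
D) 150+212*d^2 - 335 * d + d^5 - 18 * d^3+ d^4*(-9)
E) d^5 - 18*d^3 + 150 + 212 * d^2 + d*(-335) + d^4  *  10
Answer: C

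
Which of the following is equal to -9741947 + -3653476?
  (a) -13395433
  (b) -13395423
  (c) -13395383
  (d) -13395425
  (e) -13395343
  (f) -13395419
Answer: b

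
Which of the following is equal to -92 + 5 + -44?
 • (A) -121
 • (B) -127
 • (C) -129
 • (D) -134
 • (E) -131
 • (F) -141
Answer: E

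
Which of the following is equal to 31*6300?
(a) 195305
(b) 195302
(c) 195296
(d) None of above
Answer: d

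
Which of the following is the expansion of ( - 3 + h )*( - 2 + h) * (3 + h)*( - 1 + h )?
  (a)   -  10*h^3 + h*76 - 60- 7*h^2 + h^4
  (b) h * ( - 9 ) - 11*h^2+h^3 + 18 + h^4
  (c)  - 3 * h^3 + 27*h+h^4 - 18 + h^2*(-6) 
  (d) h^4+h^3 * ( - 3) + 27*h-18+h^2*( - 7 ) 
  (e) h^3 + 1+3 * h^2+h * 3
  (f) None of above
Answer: d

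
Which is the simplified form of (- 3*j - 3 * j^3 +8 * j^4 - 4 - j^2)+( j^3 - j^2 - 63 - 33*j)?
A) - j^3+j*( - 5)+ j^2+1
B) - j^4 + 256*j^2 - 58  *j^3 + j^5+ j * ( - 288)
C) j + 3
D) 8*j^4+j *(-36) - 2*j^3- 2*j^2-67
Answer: D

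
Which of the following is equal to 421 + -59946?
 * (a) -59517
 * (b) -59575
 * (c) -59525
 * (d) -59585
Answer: c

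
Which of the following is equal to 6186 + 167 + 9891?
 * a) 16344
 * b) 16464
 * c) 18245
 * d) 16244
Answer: d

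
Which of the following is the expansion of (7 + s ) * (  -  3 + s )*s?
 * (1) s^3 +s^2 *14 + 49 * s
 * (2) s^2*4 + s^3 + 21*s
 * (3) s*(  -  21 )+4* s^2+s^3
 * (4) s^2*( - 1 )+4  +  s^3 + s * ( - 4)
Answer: 3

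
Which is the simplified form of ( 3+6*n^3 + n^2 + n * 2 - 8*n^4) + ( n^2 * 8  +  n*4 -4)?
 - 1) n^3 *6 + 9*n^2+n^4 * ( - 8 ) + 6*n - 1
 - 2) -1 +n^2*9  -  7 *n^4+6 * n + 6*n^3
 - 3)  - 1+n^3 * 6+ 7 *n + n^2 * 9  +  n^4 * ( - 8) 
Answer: 1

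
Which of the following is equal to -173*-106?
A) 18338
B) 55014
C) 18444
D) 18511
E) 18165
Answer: A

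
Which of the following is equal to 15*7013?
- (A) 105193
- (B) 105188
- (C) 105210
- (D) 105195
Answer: D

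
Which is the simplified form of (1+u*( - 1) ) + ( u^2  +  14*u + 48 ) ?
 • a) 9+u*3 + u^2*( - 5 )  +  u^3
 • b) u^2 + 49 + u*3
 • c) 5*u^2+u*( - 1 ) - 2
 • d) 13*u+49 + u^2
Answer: d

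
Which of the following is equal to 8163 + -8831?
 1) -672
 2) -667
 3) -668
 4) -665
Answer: 3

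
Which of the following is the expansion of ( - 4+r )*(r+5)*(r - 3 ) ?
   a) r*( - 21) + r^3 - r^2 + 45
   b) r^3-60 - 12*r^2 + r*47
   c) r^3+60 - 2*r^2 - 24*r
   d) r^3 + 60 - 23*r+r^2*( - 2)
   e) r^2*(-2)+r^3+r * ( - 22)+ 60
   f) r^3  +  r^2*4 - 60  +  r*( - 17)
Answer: d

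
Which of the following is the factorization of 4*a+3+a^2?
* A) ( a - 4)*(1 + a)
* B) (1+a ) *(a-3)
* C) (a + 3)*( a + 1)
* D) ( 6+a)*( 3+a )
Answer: C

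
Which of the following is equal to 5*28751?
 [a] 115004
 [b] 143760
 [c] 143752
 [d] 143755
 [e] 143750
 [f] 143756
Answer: d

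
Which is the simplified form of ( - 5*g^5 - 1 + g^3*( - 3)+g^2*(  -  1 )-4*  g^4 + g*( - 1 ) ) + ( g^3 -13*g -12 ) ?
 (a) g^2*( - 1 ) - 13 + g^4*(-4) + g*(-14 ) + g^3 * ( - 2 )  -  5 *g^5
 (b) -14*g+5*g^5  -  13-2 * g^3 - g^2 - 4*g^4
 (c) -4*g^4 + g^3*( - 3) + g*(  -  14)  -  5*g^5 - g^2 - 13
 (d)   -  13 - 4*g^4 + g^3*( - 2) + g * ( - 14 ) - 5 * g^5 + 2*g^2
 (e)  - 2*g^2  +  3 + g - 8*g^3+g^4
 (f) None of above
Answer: a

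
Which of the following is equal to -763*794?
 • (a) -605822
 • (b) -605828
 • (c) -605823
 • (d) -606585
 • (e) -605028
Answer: a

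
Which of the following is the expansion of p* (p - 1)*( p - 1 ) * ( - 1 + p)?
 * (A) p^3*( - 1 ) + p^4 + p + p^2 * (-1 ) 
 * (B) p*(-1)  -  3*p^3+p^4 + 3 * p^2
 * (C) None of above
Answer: B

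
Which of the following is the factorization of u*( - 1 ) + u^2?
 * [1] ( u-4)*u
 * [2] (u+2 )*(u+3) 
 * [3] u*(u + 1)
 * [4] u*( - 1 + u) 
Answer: 4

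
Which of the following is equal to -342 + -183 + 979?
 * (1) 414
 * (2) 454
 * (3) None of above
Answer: 2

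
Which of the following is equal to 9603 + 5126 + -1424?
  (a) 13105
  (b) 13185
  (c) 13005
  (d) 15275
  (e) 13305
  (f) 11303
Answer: e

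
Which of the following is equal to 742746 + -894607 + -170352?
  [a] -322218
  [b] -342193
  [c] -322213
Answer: c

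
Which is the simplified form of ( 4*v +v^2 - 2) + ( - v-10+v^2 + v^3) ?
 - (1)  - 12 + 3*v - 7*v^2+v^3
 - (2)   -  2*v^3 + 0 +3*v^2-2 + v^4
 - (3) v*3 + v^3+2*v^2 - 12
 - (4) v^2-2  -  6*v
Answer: 3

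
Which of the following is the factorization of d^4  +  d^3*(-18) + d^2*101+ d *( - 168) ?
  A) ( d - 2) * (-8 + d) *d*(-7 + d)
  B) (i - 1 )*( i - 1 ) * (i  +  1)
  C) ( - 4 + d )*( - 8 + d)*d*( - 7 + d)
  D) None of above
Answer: D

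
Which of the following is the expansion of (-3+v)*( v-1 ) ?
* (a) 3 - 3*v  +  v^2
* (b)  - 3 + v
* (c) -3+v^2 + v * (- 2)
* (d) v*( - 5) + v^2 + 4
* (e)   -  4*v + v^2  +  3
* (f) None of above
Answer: e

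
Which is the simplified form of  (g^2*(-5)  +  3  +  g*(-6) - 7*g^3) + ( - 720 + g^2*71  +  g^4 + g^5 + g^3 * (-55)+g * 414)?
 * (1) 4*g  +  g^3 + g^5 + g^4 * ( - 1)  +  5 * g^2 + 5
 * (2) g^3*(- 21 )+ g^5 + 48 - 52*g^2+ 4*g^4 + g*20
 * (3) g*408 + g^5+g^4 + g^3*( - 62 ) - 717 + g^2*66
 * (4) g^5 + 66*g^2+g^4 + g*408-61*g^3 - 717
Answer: 3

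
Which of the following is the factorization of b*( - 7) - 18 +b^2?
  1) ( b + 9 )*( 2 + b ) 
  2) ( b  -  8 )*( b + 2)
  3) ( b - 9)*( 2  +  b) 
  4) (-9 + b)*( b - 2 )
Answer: 3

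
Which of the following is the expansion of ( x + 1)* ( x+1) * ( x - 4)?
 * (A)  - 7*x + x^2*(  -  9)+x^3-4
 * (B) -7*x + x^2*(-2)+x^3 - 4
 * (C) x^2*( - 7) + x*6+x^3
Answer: B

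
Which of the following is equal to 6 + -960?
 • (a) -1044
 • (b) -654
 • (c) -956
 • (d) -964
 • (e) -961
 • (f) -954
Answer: f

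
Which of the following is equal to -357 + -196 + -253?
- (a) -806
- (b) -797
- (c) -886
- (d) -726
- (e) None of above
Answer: a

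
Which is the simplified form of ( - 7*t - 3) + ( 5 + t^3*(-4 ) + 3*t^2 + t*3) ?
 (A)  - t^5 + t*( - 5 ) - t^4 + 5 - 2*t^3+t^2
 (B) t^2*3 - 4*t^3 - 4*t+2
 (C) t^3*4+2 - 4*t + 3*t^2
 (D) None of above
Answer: B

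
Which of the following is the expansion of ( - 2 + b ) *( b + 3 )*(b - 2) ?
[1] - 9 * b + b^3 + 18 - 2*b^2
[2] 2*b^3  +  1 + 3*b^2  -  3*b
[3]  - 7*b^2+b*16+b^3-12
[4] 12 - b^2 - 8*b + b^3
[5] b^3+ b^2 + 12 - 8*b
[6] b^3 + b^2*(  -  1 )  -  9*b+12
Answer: 4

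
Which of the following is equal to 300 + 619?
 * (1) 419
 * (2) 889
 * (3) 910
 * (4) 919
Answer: 4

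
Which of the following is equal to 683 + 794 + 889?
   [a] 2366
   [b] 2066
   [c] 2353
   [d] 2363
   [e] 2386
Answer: a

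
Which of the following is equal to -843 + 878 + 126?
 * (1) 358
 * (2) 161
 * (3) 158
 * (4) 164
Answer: 2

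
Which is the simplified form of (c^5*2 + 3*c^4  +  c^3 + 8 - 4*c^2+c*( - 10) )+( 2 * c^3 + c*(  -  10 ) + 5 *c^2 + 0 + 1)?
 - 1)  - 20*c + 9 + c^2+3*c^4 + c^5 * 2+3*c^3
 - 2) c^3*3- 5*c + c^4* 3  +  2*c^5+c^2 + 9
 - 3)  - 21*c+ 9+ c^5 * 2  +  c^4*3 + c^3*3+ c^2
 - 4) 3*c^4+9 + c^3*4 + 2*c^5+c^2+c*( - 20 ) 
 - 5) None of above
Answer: 1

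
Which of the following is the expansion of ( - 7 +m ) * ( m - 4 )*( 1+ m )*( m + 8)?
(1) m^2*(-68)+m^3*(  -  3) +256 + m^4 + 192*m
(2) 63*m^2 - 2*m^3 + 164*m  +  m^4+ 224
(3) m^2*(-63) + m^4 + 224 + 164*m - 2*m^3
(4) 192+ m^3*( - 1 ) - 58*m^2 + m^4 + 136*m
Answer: 3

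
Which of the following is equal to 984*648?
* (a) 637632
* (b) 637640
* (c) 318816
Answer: a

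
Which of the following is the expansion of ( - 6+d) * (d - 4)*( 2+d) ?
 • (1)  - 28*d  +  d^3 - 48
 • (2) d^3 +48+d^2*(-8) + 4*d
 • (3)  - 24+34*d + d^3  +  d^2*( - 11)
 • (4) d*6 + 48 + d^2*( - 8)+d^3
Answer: 2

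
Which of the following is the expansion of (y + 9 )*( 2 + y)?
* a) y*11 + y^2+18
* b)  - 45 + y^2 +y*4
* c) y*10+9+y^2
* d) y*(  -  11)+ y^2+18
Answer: a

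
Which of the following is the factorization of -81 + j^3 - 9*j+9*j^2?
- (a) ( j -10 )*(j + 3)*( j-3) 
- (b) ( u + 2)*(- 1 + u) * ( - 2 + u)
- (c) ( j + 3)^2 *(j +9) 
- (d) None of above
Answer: d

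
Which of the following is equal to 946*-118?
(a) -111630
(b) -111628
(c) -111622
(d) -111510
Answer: b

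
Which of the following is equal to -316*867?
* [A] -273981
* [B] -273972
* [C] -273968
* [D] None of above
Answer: B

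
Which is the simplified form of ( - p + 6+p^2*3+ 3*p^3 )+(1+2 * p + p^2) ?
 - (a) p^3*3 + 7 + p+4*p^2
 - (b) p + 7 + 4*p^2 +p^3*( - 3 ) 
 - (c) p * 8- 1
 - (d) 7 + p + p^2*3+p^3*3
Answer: a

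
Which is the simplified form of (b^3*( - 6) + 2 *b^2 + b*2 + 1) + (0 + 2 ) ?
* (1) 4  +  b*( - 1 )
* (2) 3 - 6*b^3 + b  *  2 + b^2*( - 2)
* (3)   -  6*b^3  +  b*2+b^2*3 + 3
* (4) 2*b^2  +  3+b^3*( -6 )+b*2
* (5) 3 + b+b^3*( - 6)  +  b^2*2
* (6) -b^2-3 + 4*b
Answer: 4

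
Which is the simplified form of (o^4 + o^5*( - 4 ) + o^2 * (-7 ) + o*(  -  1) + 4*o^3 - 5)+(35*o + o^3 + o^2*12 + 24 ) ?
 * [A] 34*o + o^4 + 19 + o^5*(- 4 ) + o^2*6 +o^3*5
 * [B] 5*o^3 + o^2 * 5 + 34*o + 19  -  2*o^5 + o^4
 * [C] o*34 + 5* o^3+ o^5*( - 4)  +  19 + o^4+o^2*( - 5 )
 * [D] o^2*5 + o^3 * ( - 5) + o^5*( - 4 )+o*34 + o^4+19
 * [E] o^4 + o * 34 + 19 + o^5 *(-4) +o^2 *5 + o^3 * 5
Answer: E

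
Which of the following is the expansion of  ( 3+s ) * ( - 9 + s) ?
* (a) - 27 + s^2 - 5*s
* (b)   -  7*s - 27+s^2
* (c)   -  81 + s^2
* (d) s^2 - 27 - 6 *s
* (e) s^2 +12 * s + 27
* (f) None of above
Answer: d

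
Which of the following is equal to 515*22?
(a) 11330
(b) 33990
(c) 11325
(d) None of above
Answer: a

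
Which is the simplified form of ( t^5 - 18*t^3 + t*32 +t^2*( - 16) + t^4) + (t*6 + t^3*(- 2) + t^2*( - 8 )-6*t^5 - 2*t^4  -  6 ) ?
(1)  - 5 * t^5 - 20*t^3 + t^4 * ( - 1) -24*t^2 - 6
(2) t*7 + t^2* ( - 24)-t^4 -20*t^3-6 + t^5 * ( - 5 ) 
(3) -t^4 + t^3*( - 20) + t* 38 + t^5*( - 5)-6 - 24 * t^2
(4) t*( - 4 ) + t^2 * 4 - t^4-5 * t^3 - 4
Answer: 3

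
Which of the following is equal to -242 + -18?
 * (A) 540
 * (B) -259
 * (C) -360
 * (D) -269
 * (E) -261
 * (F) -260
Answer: F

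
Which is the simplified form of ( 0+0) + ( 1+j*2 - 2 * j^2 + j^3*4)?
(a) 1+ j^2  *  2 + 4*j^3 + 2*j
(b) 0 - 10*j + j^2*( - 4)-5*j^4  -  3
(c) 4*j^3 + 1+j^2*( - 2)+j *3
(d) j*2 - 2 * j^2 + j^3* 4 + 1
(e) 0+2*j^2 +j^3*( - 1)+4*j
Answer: d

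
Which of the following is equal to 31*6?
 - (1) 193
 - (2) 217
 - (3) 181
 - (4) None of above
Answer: 4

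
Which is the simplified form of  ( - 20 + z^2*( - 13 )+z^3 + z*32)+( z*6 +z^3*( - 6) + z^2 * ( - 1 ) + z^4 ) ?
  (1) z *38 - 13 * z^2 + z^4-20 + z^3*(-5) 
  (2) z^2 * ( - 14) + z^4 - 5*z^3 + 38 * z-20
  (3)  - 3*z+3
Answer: 2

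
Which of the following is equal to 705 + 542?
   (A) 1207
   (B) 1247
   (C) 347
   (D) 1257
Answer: B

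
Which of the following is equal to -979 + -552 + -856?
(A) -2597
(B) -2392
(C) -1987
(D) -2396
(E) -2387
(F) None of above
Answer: E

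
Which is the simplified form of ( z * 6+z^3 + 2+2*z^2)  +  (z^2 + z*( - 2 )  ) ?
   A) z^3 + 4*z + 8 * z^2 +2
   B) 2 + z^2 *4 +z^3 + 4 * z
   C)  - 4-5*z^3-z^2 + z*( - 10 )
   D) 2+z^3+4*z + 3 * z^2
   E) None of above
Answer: D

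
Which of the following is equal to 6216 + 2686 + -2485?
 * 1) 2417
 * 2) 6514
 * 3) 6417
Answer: 3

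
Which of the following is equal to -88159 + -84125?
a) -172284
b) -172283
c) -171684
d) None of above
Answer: a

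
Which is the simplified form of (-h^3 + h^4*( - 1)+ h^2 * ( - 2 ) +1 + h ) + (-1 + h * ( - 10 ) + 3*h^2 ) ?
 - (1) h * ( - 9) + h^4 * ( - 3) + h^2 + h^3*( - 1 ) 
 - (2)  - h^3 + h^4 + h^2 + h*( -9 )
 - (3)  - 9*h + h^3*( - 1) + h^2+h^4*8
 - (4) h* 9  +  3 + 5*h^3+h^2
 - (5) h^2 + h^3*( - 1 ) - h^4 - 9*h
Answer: 5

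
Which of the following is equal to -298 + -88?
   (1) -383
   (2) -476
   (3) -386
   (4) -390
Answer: 3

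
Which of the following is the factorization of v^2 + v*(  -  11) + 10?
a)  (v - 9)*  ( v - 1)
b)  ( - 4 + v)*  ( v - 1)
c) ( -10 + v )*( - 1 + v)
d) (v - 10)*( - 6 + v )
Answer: c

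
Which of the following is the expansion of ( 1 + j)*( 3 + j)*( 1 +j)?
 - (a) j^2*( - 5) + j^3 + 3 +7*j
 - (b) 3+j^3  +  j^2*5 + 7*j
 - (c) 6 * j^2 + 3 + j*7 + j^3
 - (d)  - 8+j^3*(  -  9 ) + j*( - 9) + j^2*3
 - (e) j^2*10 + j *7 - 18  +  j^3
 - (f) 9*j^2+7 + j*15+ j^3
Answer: b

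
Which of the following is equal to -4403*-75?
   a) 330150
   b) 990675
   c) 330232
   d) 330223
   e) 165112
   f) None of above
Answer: f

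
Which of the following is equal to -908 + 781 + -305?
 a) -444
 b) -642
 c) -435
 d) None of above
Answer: d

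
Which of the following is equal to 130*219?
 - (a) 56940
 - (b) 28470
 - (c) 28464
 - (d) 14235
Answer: b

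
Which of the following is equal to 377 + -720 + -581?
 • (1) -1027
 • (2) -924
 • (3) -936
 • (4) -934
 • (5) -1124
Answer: 2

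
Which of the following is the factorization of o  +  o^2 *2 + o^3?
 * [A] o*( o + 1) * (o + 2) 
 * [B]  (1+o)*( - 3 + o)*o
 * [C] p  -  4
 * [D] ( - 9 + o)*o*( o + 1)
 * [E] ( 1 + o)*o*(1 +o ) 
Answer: E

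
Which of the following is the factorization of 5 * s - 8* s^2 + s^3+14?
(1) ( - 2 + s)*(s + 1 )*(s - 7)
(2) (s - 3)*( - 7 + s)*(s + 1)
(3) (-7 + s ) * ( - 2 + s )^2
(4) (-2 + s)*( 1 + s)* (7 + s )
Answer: 1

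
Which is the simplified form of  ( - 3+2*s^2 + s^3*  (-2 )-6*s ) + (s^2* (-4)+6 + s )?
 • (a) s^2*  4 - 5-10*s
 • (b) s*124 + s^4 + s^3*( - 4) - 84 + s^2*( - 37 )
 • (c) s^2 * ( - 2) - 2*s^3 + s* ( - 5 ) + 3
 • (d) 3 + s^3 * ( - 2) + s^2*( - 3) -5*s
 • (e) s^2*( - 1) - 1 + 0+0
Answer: c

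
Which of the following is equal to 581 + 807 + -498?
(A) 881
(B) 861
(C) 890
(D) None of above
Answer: C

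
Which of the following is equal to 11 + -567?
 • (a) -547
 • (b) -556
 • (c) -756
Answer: b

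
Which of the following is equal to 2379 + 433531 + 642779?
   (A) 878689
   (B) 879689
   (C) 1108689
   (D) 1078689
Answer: D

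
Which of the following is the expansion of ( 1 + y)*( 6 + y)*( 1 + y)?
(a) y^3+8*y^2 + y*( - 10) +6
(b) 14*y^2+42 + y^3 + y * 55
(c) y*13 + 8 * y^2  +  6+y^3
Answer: c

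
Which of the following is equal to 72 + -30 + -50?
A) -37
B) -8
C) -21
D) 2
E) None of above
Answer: B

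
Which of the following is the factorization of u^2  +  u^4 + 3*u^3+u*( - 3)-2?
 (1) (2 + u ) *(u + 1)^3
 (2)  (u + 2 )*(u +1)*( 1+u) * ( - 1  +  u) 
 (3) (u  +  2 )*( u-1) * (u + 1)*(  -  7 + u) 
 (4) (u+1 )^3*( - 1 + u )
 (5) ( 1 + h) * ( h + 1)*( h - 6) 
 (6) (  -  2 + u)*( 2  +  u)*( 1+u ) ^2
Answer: 2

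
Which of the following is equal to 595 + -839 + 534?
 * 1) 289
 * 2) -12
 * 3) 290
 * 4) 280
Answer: 3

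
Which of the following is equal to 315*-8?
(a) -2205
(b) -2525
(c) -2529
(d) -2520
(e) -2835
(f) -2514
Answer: d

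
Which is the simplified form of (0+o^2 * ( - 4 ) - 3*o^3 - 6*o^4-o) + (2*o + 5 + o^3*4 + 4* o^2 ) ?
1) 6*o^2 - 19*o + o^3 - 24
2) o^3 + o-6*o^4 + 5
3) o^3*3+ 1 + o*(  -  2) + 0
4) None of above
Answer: 2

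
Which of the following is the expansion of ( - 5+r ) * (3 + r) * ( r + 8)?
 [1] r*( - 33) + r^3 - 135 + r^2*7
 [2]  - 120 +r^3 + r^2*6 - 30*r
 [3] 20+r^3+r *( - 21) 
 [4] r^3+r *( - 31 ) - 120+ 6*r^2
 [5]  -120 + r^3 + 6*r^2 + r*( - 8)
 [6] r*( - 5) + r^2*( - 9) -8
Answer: 4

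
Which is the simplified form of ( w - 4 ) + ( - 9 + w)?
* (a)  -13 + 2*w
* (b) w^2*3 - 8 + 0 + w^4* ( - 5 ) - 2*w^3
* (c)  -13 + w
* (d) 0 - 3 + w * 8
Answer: a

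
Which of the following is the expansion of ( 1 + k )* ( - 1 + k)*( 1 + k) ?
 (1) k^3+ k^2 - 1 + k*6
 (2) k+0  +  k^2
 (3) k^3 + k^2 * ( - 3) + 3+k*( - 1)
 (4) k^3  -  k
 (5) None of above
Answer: 5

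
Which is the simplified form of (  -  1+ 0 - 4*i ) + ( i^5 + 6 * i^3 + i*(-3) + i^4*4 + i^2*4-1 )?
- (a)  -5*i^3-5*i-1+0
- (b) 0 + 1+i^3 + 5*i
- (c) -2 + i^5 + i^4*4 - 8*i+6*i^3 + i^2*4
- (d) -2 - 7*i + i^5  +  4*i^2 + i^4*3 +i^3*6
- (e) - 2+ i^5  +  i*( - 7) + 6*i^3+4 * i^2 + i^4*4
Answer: e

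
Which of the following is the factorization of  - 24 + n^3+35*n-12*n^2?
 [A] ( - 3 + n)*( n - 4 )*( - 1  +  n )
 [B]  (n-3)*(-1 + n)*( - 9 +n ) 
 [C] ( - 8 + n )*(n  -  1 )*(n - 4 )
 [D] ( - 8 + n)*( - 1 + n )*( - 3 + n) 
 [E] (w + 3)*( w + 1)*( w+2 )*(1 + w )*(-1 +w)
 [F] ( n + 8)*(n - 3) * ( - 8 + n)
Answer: D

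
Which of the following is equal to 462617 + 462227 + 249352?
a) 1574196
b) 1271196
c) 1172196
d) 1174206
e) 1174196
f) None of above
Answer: e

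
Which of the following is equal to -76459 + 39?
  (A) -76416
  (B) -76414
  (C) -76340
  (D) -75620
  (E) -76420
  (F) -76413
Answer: E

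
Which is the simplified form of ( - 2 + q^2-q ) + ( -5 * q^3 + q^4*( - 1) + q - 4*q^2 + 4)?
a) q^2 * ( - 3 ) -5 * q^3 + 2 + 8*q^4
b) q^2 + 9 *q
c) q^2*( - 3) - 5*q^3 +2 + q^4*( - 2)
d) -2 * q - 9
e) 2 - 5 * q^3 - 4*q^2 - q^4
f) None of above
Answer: f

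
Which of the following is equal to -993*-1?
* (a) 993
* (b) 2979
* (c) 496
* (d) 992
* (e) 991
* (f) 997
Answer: a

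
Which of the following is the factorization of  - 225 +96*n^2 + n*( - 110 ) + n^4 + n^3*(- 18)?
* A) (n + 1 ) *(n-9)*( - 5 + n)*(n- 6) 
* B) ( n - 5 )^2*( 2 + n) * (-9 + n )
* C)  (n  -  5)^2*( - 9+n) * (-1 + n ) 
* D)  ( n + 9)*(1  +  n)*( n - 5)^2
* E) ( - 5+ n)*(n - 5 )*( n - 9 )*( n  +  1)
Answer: E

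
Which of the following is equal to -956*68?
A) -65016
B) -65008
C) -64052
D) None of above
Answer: B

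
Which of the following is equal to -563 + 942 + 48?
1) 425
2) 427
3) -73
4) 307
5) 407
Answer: 2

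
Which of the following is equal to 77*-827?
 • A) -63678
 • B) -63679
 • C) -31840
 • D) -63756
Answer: B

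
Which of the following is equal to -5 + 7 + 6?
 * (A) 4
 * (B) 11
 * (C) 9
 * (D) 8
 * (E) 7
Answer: D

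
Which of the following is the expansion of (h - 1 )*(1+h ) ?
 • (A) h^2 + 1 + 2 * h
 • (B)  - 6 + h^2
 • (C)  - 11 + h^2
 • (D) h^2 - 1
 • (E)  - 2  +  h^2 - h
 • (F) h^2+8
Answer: D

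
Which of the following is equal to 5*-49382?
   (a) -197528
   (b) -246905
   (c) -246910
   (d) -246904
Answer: c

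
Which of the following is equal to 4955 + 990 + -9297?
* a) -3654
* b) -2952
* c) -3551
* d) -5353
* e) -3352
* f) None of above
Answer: e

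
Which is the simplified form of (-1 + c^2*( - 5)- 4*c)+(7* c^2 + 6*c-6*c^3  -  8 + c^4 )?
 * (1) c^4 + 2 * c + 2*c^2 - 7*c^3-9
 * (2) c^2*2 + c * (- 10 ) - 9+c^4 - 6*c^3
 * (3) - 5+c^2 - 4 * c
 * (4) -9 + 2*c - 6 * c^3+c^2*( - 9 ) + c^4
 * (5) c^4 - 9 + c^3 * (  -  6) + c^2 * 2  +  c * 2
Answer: 5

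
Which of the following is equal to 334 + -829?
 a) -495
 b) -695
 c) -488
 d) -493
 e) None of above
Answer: a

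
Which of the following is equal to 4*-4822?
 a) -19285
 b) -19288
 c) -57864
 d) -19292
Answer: b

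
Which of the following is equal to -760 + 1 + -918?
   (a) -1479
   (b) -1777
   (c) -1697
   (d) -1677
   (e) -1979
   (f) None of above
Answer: d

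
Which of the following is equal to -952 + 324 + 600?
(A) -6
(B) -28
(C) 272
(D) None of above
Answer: B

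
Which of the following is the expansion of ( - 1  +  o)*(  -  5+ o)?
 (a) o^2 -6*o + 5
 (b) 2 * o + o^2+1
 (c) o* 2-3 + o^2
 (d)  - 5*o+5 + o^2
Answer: a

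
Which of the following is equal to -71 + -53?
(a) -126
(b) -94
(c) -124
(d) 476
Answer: c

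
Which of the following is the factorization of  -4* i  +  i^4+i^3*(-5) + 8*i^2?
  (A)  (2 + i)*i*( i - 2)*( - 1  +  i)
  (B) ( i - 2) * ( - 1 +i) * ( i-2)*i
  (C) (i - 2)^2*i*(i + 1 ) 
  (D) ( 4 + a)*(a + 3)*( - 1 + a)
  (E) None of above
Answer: B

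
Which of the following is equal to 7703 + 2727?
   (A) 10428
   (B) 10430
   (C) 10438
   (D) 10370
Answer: B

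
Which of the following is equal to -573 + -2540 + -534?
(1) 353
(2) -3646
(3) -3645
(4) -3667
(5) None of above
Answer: 5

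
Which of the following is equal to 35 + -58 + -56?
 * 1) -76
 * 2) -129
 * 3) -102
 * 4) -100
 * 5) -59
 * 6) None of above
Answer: 6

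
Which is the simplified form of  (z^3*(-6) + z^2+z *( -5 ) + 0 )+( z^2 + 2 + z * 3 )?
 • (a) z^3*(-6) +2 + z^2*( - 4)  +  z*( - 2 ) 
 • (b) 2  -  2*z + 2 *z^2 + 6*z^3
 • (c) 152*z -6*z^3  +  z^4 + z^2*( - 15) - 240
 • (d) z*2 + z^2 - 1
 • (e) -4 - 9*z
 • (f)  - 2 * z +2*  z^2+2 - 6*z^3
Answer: f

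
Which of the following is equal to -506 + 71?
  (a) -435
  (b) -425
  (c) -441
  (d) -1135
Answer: a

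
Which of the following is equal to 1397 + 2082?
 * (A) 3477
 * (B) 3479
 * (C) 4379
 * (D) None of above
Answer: B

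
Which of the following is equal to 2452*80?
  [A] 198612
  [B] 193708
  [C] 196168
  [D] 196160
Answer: D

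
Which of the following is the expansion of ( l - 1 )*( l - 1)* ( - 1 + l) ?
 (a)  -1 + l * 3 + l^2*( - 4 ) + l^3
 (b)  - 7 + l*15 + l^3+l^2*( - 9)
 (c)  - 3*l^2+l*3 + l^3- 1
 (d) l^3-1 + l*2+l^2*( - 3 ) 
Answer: c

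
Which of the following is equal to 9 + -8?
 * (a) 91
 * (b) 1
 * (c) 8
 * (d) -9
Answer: b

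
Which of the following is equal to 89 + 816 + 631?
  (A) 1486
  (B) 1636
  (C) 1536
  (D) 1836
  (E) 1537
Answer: C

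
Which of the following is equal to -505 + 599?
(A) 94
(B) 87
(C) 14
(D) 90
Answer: A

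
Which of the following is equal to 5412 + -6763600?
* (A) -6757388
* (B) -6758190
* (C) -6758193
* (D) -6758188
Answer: D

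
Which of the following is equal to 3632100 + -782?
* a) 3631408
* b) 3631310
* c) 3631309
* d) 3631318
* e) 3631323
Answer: d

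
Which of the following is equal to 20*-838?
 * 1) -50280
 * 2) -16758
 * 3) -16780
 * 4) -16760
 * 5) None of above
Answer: 4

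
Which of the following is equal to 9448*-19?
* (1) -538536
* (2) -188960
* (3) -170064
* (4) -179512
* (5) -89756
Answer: 4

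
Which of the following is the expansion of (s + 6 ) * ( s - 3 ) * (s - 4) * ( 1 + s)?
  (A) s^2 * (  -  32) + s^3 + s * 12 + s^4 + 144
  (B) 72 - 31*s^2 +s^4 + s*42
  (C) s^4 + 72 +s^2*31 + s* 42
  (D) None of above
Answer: B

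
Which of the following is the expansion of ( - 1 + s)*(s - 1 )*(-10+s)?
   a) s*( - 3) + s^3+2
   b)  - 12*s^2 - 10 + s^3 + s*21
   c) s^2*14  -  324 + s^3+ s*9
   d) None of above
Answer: b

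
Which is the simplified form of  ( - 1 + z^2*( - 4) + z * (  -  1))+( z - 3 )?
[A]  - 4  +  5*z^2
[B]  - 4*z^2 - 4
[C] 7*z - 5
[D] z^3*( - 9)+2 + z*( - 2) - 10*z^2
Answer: B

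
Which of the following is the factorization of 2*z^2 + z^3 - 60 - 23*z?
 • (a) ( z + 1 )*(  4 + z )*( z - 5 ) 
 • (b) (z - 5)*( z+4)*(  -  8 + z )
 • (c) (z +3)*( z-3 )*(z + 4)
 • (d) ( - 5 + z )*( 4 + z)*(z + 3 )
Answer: d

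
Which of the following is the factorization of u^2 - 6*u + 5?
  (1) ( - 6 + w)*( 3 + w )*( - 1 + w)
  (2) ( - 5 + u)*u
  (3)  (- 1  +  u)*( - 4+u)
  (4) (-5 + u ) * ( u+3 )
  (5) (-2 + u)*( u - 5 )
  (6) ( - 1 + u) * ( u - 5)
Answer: 6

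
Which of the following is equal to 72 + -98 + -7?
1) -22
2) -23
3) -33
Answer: 3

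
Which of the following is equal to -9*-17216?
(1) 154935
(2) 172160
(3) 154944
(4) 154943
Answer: 3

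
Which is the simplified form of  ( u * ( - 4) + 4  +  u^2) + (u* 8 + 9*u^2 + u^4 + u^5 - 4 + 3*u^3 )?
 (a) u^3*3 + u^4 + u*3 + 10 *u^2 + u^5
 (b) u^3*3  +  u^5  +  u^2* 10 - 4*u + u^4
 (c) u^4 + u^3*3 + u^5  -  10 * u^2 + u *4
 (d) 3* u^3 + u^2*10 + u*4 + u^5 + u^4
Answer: d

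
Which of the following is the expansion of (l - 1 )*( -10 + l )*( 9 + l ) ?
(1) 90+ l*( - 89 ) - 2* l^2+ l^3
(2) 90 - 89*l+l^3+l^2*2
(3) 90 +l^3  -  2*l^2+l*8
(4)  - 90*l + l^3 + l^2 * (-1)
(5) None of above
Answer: 1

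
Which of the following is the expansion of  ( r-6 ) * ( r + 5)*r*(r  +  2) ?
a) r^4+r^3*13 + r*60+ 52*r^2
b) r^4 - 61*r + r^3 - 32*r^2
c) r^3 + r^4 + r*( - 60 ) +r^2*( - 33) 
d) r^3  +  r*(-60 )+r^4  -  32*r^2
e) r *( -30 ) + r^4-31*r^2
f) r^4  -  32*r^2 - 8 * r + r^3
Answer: d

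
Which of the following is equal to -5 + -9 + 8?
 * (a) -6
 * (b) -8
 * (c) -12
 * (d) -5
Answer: a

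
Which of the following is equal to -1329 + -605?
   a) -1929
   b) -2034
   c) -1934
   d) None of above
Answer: c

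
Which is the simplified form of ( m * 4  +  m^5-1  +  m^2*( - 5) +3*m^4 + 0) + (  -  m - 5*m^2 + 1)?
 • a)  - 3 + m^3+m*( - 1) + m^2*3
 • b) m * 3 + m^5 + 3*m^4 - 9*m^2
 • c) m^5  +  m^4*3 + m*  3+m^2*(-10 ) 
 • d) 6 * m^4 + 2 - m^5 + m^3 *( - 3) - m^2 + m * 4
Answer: c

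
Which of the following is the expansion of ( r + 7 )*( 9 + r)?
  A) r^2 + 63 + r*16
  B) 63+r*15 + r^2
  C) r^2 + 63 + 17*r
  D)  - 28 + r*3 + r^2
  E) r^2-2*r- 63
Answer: A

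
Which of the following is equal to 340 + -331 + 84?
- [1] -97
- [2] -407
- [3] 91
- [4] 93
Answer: 4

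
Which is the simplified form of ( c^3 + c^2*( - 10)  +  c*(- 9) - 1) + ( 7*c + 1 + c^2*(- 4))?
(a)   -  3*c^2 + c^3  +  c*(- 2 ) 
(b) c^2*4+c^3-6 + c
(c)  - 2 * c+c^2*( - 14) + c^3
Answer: c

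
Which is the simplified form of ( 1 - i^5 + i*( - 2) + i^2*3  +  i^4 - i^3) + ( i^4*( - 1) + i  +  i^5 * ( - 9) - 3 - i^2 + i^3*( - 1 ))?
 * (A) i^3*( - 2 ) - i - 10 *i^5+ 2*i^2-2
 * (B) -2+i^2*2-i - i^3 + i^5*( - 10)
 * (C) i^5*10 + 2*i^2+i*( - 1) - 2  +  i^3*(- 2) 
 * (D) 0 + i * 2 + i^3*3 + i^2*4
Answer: A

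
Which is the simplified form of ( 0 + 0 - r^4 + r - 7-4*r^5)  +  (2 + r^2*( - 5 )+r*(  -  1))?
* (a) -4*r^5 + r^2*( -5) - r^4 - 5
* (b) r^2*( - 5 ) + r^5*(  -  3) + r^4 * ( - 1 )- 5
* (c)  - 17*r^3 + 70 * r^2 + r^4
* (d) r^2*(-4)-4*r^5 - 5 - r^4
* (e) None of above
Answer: a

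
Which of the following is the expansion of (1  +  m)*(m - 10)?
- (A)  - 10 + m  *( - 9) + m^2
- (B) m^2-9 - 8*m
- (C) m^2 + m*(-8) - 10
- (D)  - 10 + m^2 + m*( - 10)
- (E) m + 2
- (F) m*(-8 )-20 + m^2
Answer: A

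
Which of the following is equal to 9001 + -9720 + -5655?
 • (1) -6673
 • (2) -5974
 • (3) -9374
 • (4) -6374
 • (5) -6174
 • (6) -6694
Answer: 4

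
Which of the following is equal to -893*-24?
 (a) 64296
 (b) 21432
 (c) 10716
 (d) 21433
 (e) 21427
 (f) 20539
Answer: b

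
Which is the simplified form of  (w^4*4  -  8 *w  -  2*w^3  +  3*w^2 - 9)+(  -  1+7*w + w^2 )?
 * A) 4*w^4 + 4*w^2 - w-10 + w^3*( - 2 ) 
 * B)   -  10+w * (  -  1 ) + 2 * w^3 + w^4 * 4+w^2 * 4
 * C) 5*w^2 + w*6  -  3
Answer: A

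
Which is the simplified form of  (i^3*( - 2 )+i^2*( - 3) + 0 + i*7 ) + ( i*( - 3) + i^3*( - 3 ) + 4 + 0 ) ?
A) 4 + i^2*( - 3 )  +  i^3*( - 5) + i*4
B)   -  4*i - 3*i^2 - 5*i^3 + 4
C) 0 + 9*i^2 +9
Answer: A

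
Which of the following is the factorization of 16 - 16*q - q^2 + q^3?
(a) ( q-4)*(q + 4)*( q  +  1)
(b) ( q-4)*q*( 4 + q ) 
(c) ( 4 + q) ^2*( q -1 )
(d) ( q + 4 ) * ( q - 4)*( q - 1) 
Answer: d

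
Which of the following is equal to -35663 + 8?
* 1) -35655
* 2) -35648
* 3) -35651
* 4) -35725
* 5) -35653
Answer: 1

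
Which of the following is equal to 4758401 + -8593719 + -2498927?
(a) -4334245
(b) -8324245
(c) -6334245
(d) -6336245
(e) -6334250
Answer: c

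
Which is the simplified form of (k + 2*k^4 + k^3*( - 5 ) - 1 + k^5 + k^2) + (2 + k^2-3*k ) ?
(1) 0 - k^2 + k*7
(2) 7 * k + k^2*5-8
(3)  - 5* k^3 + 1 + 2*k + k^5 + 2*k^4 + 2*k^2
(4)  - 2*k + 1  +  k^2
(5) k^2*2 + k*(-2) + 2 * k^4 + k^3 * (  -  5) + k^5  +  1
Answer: 5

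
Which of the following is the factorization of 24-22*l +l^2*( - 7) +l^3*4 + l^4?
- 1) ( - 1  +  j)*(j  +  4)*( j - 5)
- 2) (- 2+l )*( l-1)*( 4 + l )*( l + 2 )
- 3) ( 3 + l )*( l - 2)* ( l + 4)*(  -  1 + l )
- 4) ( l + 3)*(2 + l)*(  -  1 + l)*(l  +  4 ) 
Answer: 3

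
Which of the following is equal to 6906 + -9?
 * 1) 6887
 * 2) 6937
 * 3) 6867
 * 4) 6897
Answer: 4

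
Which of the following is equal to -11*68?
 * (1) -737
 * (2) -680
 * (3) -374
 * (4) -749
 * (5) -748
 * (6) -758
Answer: 5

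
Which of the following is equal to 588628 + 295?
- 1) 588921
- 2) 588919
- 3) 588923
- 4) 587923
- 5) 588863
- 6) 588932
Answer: 3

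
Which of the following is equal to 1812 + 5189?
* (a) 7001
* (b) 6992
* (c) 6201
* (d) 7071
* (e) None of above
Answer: a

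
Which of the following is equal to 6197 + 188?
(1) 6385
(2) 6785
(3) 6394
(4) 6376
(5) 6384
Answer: 1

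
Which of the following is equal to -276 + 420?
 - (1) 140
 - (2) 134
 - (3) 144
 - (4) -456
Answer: 3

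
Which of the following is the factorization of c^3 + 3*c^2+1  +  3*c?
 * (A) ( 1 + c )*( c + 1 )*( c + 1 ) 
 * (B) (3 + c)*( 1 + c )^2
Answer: A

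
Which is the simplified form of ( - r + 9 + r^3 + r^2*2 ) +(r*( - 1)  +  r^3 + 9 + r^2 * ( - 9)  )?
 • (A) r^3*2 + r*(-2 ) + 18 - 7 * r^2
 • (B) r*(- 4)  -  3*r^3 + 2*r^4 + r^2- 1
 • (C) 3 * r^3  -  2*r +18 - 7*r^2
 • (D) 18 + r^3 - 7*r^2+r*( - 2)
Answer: A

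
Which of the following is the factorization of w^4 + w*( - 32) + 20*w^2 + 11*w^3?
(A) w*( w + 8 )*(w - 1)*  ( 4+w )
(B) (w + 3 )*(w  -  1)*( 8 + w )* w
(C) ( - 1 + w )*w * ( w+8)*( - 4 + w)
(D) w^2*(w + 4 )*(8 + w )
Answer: A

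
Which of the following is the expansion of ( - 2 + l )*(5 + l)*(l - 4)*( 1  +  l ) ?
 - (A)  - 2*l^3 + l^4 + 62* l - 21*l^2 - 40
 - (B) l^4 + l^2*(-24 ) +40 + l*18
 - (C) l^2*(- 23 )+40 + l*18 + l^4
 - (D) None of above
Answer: C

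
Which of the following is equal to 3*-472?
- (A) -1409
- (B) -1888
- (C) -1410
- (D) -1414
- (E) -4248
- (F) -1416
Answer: F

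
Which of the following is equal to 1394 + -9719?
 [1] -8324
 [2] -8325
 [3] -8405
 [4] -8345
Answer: 2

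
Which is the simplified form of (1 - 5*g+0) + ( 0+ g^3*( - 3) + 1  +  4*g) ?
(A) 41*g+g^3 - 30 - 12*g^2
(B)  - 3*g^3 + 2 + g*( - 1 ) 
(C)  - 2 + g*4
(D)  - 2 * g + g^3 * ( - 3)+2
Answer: B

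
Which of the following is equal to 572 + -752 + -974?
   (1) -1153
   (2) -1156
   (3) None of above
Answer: 3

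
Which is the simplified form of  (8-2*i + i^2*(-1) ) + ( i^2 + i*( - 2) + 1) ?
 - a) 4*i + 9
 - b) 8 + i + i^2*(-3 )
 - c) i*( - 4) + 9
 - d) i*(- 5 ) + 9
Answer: c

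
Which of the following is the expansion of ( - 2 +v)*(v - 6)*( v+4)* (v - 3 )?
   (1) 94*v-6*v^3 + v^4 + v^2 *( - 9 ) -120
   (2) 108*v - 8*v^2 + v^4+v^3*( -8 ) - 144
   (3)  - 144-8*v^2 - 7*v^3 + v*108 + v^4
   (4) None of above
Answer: 3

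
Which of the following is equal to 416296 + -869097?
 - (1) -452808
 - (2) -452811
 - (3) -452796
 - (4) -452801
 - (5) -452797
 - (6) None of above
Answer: 4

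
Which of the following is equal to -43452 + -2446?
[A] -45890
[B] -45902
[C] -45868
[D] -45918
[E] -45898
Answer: E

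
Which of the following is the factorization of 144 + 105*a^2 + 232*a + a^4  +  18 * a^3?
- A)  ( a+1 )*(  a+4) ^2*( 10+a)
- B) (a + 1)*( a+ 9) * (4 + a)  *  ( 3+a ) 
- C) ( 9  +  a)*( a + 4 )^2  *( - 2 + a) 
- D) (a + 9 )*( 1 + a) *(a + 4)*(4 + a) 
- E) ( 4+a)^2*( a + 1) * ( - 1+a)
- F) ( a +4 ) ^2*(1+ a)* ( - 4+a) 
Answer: D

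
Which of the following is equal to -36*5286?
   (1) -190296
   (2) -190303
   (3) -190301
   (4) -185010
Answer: 1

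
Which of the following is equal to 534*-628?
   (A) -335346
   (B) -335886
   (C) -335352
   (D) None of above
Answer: C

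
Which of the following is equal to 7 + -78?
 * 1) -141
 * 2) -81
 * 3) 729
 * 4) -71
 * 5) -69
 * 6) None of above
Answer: 4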